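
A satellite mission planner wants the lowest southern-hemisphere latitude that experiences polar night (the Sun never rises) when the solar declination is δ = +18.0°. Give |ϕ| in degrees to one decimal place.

|ϕ| = 72.0°

Polar night requires cos h₀ = −tan ϕ tan δ ≥ 1, i.e. tan ϕ tan δ ≤ −1.
The boundary is |tan ϕ| · |tan δ| = 1, so |ϕ| = 90° − |δ| = 90° − 18.0° = 72.0° in the southern hemisphere.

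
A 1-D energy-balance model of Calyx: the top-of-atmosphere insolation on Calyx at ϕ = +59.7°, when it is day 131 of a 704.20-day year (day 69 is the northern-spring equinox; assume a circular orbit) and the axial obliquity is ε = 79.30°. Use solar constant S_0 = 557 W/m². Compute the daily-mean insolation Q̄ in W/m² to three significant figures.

Q̄ ≈ 248 W/m²

Solar longitude: L_s = 360° × (131 − 69)/704.20 = 31.696°.
sin δ = sin 79.30° × sin 31.696° = 0.51627, so δ = +31.082°.
cos h₀ = −tan(+59.7°) tan(+31.082°) = -1.0316 ≤ −1 ⇒ polar day, h₀ = π.
Bracket: h₀ sin ϕ sin δ + cos ϕ cos δ sin h₀ = 3.1416×0.86340×0.51627 + 0.50453×0.85643×0.00000 = 1.400360 + 0.000000 = 1.400360.
Q̄ = (S_0/π) × [bracket] = (557/π) × 1.400360 = 248.3 W/m².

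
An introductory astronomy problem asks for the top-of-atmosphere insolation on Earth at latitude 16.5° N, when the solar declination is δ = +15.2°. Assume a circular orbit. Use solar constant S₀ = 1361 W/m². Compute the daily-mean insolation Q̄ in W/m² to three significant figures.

Q̄ ≈ 453 W/m²

cos H₀ = −tan(+16.5°) tan(+15.200°) = -0.0805, H₀ = 1.6514 rad.
Bracket: H₀ sin φ sin δ + cos φ cos δ sin H₀ = 1.6514×0.28402×0.26219 + 0.95882×0.96502×0.99676 = 0.122975 + 0.922283 = 1.045258.
Q̄ = (S₀/π) × [bracket] = (1361/π) × 1.045258 = 452.8 W/m².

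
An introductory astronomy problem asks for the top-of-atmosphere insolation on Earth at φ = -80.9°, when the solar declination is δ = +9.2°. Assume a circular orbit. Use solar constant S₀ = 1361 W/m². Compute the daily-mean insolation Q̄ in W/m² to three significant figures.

cos H₀ = −tan(-80.9°) tan(+9.200°) = 1.0112 ≥ 1 ⇒ polar night, H₀ = 0 and Q̄ = 0.

Q̄ ≈ 0.00 W/m²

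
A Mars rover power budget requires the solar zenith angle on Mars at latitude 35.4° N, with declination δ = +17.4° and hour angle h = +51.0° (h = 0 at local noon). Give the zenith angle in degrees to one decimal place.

θ_z = 48.5°

cos θ_z = sin φ sin δ + cos φ cos δ cos h = 0.173229 + 0.489503 = 0.662732.
θ_z = arccos(0.662732) = 48.5°.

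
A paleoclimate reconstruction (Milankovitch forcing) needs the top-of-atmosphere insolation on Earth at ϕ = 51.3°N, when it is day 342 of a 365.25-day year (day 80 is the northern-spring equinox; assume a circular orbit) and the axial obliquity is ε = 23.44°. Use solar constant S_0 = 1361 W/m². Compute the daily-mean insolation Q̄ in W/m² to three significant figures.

Q̄ ≈ 78.3 W/m²

Solar longitude: L_s = 360° × (342 − 80)/365.25 = 258.234°.
sin δ = sin 23.44° × sin 258.234° = -0.38943, so δ = -22.919°.
cos h₀ = −tan(+51.3°) tan(-22.919°) = 0.5278, h₀ = 1.0148 rad.
Bracket: h₀ sin ϕ sin δ + cos ϕ cos δ sin h₀ = 1.0148×0.78043×-0.38943 + 0.62524×0.92106×0.84940 = -0.308421 + 0.489155 = 0.180734.
Q̄ = (S_0/π) × [bracket] = (1361/π) × 0.180734 = 78.30 W/m².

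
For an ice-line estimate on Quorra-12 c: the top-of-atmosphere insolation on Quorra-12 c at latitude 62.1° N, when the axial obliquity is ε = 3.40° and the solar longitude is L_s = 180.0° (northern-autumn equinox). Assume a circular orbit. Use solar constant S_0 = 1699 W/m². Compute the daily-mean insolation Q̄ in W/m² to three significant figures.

Solar declination: sin δ = sin ε · sin L_s = sin 3.40° × sin 180.0° = 0.00000, so δ = +0.000°.
cos h₀ = −tan(+62.1°) tan(+0.000°) = -0.0000, h₀ = 1.5708 rad.
Bracket: h₀ sin ϕ sin δ + cos ϕ cos δ sin h₀ = 1.5708×0.88377×0.00000 + 0.46793×1.00000×1.00000 = 0.000000 + 0.467930 = 0.467930.
Q̄ = (S_0/π) × [bracket] = (1699/π) × 0.467930 = 253.1 W/m².

Q̄ ≈ 253 W/m²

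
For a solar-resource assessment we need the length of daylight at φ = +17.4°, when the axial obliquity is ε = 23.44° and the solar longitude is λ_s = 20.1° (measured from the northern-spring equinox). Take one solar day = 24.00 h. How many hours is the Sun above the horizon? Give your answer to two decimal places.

12.33 h

Solar declination: sin δ = sin ε · sin λ_s = sin 23.44° × sin 20.1° = 0.13670, so δ = +7.857°.
cos H₀ = −tan φ · tan δ = −tan(+17.4°) × tan(+7.857°) = -0.0432, so H₀ = 1.6141 rad = 92.48°.
Daylight = 2H₀/(2π) × 24.00 h = (1.6141/π) × 24.00 = 12.33 h.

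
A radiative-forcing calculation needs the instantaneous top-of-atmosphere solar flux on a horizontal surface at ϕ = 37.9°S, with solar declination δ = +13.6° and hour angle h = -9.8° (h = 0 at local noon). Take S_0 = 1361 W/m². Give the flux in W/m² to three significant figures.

cos θ_z = sin ϕ sin δ + cos ϕ cos δ cos h = -0.144444 + 0.755767 = 0.611323.
Flux = S_0 · cos θ_z = 1361 × 0.611323 = 832.0 W/m².

832 W/m²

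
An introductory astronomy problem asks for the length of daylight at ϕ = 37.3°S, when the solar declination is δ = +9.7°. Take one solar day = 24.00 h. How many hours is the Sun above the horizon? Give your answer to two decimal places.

11.00 h

cos h₀ = −tan ϕ · tan δ = −tan(-37.3°) × tan(+9.700°) = 0.1302, so h₀ = 1.4402 rad = 82.52°.
Daylight = 2h₀/(2π) × 24.00 h = (1.4402/π) × 24.00 = 11.00 h.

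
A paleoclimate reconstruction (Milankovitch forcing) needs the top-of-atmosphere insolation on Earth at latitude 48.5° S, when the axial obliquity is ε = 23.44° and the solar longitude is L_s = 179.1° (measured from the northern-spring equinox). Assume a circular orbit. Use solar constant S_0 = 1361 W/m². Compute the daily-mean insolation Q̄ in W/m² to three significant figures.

Solar declination: sin δ = sin ε · sin L_s = sin 23.44° × sin 179.1° = 0.00625, so δ = +0.358°.
cos h₀ = −tan(-48.5°) tan(+0.358°) = 0.0071, h₀ = 1.5637 rad.
Bracket: h₀ sin ϕ sin δ + cos ϕ cos δ sin h₀ = 1.5637×-0.74896×0.00625 + 0.66262×0.99998×0.99998 = -0.007320 + 0.662593 = 0.655273.
Q̄ = (S_0/π) × [bracket] = (1361/π) × 0.655273 = 283.9 W/m².

Q̄ ≈ 284 W/m²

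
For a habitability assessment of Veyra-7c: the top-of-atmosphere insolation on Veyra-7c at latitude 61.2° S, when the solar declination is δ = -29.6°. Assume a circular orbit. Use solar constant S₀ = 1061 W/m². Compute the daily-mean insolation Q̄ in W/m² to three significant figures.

cos H₀ = −tan(-61.2°) tan(-29.600°) = -1.0333 ≤ −1 ⇒ polar day, H₀ = π.
Bracket: H₀ sin φ sin δ + cos φ cos δ sin H₀ = 3.1416×-0.87631×-0.49394 + 0.48175×0.86949×0.00000 = 1.359824 + 0.000000 = 1.359824.
Q̄ = (S₀/π) × [bracket] = (1061/π) × 1.359824 = 459.2 W/m².

Q̄ ≈ 459 W/m²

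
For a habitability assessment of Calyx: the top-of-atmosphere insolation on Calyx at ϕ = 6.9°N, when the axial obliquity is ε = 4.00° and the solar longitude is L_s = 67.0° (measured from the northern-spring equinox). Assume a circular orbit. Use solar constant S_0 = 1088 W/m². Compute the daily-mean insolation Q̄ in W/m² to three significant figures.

Solar declination: sin δ = sin ε · sin L_s = sin 4.00° × sin 67.0° = 0.06421, so δ = +3.682°.
cos h₀ = −tan(+6.9°) tan(+3.682°) = -0.0078, h₀ = 1.5786 rad.
Bracket: h₀ sin ϕ sin δ + cos ϕ cos δ sin h₀ = 1.5786×0.12014×0.06421 + 0.99276×0.99794×0.99997 = 0.012178 + 0.990685 = 1.002863.
Q̄ = (S_0/π) × [bracket] = (1088/π) × 1.002863 = 347.3 W/m².

Q̄ ≈ 347 W/m²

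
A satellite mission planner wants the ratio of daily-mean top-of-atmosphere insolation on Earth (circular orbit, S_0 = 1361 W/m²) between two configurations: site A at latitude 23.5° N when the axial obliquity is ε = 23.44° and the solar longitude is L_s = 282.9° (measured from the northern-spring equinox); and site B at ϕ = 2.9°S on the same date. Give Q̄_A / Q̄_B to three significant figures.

— Configuration A (ϕ=+23.5°):
Solar declination: sin δ = sin ε · sin L_s = sin 23.44° × sin 282.9° = -0.38775, so δ = -22.814°.
cos h₀ = −tan(+23.5°) tan(-22.814°) = 0.1829, h₀ = 1.3869 rad.
Bracket: h₀ sin ϕ sin δ + cos ϕ cos δ sin h₀ = 1.3869×0.39875×-0.38775 + 0.91706×0.92177×0.98313 = -0.214436 + 0.831058 = 0.616622.
Q̄ = (S_0/π) × [bracket] = (1361/π) × 0.616622 = 267.13 W/m².
— Configuration B (ϕ=-2.9°):
cos h₀ = −tan(-2.9°) tan(-22.814°) = -0.0213, h₀ = 1.5921 rad.
Bracket: h₀ sin ϕ sin δ + cos ϕ cos δ sin h₀ = 1.5921×-0.05059×-0.38775 + 0.99872×0.92177×0.99977 = 0.031231 + 0.920378 = 0.951609.
Q̄ = (S_0/π) × [bracket] = (1361/π) × 0.951609 = 412.26 W/m².
Ratio Q̄_A / Q̄_B = 267.13 / 412.26 = 0.6480.

Q̄_A / Q̄_B ≈ 0.648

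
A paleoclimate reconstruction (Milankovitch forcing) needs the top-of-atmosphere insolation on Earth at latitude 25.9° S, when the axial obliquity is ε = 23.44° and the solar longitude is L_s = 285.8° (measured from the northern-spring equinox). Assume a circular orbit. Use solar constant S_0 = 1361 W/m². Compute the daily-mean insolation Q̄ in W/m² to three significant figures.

Solar declination: sin δ = sin ε · sin L_s = sin 23.44° × sin 285.8° = -0.38276, so δ = -22.505°.
cos h₀ = −tan(-25.9°) tan(-22.505°) = -0.2012, h₀ = 1.7734 rad.
Bracket: h₀ sin ϕ sin δ + cos ϕ cos δ sin h₀ = 1.7734×-0.43680×-0.38276 + 0.89956×0.92385×0.97955 = 0.296494 + 0.814063 = 1.110557.
Q̄ = (S_0/π) × [bracket] = (1361/π) × 1.110557 = 481.1 W/m².

Q̄ ≈ 481 W/m²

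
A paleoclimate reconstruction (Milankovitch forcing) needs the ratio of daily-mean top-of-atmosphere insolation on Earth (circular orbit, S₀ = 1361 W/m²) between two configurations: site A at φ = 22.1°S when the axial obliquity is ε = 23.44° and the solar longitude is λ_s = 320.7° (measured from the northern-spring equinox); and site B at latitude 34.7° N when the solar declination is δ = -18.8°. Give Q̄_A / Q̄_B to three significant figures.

Q̄_A / Q̄_B ≈ 2.05

— Configuration A (φ=-22.1°):
Solar declination: sin δ = sin ε · sin λ_s = sin 23.44° × sin 320.7° = -0.25195, so δ = -14.593°.
cos H₀ = −tan(-22.1°) tan(-14.593°) = -0.1057, H₀ = 1.6767 rad.
Bracket: H₀ sin φ sin δ + cos φ cos δ sin H₀ = 1.6767×-0.37622×-0.25195 + 0.92653×0.96774×0.99440 = 0.158932 + 0.891619 = 1.050551.
Q̄ = (S₀/π) × [bracket] = (1361/π) × 1.050551 = 455.12 W/m².
— Configuration B (φ=+34.7°):
cos H₀ = −tan(+34.7°) tan(-18.800°) = 0.2357, H₀ = 1.3328 rad.
Bracket: H₀ sin φ sin δ + cos φ cos δ sin H₀ = 1.3328×0.56928×-0.32227 + 0.82214×0.94665×0.97182 = -0.244518 + 0.756347 = 0.511829.
Q̄ = (S₀/π) × [bracket] = (1361/π) × 0.511829 = 221.73 W/m².
Ratio Q̄_A / Q̄_B = 455.12 / 221.73 = 2.053.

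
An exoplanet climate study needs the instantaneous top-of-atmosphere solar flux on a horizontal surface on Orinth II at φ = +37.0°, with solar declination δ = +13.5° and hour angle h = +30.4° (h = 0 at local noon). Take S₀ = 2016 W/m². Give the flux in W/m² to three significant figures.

cos θ_z = sin φ sin δ + cos φ cos δ cos h = 0.140491 + 0.669802 = 0.810293.
Flux = S₀ · cos θ_z = 2016 × 0.810293 = 1634 W/m².

1.63e+03 W/m²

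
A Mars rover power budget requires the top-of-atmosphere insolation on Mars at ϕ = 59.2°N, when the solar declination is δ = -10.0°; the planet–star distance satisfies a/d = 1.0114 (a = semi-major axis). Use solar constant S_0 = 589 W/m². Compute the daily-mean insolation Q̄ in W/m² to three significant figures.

Q̄ ≈ 56.0 W/m²

cos h₀ = −tan(+59.2°) tan(-10.000°) = 0.2958, h₀ = 1.2705 rad.
Bracket: h₀ sin ϕ sin δ + cos ϕ cos δ sin h₀ = 1.2705×0.85896×-0.17365 + 0.51204×0.98481×0.95525 = -0.189506 + 0.481696 = 0.292190.
Inverse-square distance factor (a/d)² = 1.0114² = 1.022930.
Q̄ = (S_0/π) × 1.022930 × [bracket] = (589/π) × 1.022930 × 0.292190 = 56.04 W/m².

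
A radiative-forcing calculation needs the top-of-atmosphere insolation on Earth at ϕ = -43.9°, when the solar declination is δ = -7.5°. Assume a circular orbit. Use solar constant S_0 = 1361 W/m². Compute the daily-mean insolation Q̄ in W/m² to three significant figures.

Q̄ ≈ 374 W/m²

cos h₀ = −tan(-43.9°) tan(-7.500°) = -0.1267, h₀ = 1.6978 rad.
Bracket: h₀ sin ϕ sin δ + cos ϕ cos δ sin h₀ = 1.6978×-0.69340×-0.13053 + 0.72055×0.99144×0.99194 = 0.153667 + 0.708624 = 0.862291.
Q̄ = (S_0/π) × [bracket] = (1361/π) × 0.862291 = 373.6 W/m².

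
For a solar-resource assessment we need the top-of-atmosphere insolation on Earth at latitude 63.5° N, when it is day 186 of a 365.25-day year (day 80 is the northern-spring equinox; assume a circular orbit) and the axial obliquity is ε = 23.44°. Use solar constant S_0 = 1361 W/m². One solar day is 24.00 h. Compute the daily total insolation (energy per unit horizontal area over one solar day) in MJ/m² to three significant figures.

Solar longitude: L_s = 360° × (186 − 80)/365.25 = 104.476°.
sin δ = sin 23.44° × sin 104.476° = 0.38516, so δ = +22.654°.
cos h₀ = −tan(+63.5°) tan(+22.654°) = -0.8371, h₀ = 2.5627 rad.
Bracket: h₀ sin ϕ sin δ + cos ϕ cos δ sin h₀ = 2.5627×0.89493×0.38516 + 0.44620×0.92285×0.54706 = 0.883340 + 0.225266 = 1.108606.
Q̄ = (S_0/π) × [bracket] = (1361/π) × 1.108606 = 480.27 W/m².
Daily total = Q̄ × 24.00 h × 3600 s/h = 480.27 × 24.00 × 3600 / 10⁶ = 41.50 MJ/m².

41.5 MJ/m²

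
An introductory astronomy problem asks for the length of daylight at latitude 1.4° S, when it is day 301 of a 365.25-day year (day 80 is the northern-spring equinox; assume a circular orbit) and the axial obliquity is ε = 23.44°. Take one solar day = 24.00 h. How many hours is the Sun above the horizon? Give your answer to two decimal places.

Solar longitude: λ_s = 360° × (301 − 80)/365.25 = 217.823°.
sin δ = sin 23.44° × sin 217.823° = -0.24394, so δ = -14.119°.
cos H₀ = −tan φ · tan δ = −tan(-1.4°) × tan(-14.119°) = -0.0061, so H₀ = 1.5769 rad = 90.35°.
Daylight = 2H₀/(2π) × 24.00 h = (1.5769/π) × 24.00 = 12.05 h.

12.05 h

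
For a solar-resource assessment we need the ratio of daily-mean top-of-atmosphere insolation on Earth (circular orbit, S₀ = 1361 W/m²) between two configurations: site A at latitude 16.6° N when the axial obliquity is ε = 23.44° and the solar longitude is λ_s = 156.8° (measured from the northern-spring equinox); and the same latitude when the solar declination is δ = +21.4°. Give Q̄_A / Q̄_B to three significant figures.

— Configuration A (φ=+16.6°):
Solar declination: sin δ = sin ε · sin λ_s = sin 23.44° × sin 156.8° = 0.15671, so δ = +9.016°.
cos H₀ = −tan(+16.6°) tan(+9.016°) = -0.0473, H₀ = 1.6181 rad.
Bracket: H₀ sin φ sin δ + cos φ cos δ sin H₀ = 1.6181×0.28569×0.15671 + 0.95832×0.98765×0.99888 = 0.072443 + 0.945425 = 1.017868.
Q̄ = (S₀/π) × [bracket] = (1361/π) × 1.017868 = 440.96 W/m².
— Configuration B (φ=+16.6°):
cos H₀ = −tan(+16.6°) tan(+21.400°) = -0.1168, H₀ = 1.6879 rad.
Bracket: H₀ sin φ sin δ + cos φ cos δ sin H₀ = 1.6879×0.28569×0.36488 + 0.95832×0.93106×0.99315 = 0.175951 + 0.886141 = 1.062092.
Q̄ = (S₀/π) × [bracket] = (1361/π) × 1.062092 = 460.12 W/m².
Ratio Q̄_A / Q̄_B = 440.96 / 460.12 = 0.9584.

Q̄_A / Q̄_B ≈ 0.958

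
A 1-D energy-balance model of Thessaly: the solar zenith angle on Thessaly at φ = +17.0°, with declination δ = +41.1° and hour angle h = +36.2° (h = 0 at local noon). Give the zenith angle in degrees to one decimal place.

θ_z = 39.3°

cos θ_z = sin φ sin δ + cos φ cos δ cos h = 0.192198 + 0.581525 = 0.773723.
θ_z = arccos(0.773723) = 39.3°.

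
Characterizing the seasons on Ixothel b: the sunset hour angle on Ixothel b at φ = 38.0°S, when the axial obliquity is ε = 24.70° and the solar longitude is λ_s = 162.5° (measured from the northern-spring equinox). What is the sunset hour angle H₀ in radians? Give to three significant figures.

Solar declination: sin δ = sin ε · sin λ_s = sin 24.70° × sin 162.5° = 0.12566, so δ = +7.219°.
cos H₀ = −tan φ · tan δ = −tan(-38.0°) × tan(+7.219°) = 0.0990, so H₀ = 1.4717 rad = 84.32°.

H₀ = 1.47 rad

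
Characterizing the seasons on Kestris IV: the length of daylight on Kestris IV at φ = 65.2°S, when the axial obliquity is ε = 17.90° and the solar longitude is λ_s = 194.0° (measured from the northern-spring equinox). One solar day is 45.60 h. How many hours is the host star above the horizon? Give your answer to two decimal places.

Solar declination: sin δ = sin ε · sin λ_s = sin 17.90° × sin 194.0° = -0.07436, so δ = -4.264°.
cos H₀ = −tan φ · tan δ = −tan(-65.2°) × tan(-4.264°) = -0.1614, so H₀ = 1.7329 rad = 99.29°.
Daylight = 2H₀/(2π) × 45.60 h = (1.7329/π) × 45.60 = 25.15 h.

25.15 h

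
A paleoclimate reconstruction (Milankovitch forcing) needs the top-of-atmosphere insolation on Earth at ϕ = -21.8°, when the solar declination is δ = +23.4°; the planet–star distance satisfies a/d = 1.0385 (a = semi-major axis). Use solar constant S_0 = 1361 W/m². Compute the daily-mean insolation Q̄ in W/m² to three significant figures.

cos h₀ = −tan(-21.8°) tan(+23.400°) = 0.1731, h₀ = 1.3968 rad.
Bracket: h₀ sin ϕ sin δ + cos ϕ cos δ sin h₀ = 1.3968×-0.37137×0.39715 + 0.92849×0.91775×0.98491 = -0.206013 + 0.839263 = 0.633250.
Inverse-square distance factor (a/d)² = 1.0385² = 1.078482.
Q̄ = (S_0/π) × 1.078482 × [bracket] = (1361/π) × 1.078482 × 0.633250 = 295.9 W/m².

Q̄ ≈ 296 W/m²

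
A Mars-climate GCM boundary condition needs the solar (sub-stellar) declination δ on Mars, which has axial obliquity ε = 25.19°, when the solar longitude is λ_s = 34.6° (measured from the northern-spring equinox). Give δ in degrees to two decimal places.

sin δ = sin ε · sin λ_s = sin 25.19° × sin 34.6° = 0.241686.
δ = arcsin(0.241686) = +13.99°.

δ = +13.99°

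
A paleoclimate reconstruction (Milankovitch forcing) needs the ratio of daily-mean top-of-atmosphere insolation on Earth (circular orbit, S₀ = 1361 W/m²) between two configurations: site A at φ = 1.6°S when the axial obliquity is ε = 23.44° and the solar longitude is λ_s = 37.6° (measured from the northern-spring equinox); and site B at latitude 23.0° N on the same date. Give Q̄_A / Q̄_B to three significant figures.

— Configuration A (φ=-1.6°):
Solar declination: sin δ = sin ε · sin λ_s = sin 23.44° × sin 37.6° = 0.24271, so δ = +14.046°.
cos H₀ = −tan(-1.6°) tan(+14.046°) = 0.0070, H₀ = 1.5638 rad.
Bracket: H₀ sin φ sin δ + cos φ cos δ sin H₀ = 1.5638×-0.02792×0.24271 + 0.99961×0.97010×0.99998 = -0.010597 + 0.969702 = 0.959105.
Q̄ = (S₀/π) × [bracket] = (1361/π) × 0.959105 = 415.50 W/m².
— Configuration B (φ=+23.0°):
cos H₀ = −tan(+23.0°) tan(+14.046°) = -0.1062, H₀ = 1.6772 rad.
Bracket: H₀ sin φ sin δ + cos φ cos δ sin H₀ = 1.6772×0.39073×0.24271 + 0.92050×0.97010×0.99434 = 0.159056 + 0.887923 = 1.046979.
Q̄ = (S₀/π) × [bracket] = (1361/π) × 1.046979 = 453.57 W/m².
Ratio Q̄_A / Q̄_B = 415.50 / 453.57 = 0.9161.

Q̄_A / Q̄_B ≈ 0.916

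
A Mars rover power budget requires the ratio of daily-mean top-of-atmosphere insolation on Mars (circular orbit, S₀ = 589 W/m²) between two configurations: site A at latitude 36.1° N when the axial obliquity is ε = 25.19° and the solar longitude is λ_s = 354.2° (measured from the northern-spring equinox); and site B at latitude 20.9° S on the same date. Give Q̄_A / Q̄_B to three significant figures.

Q̄_A / Q̄_B ≈ 0.802

— Configuration A (φ=+36.1°):
Solar declination: sin δ = sin ε · sin λ_s = sin 25.19° × sin 354.2° = -0.04301, so δ = -2.465°.
cos H₀ = −tan(+36.1°) tan(-2.465°) = 0.0314, H₀ = 1.5394 rad.
Bracket: H₀ sin φ sin δ + cos φ cos δ sin H₀ = 1.5394×0.58920×-0.04301 + 0.80799×0.99907×0.99951 = -0.039011 + 0.806843 = 0.767832.
Q̄ = (S₀/π) × [bracket] = (589/π) × 0.767832 = 143.96 W/m².
— Configuration B (φ=-20.9°):
cos H₀ = −tan(-20.9°) tan(-2.465°) = -0.0164, H₀ = 1.5872 rad.
Bracket: H₀ sin φ sin δ + cos φ cos δ sin H₀ = 1.5872×-0.35674×-0.04301 + 0.93420×0.99907×0.99986 = 0.024353 + 0.933201 = 0.957554.
Q̄ = (S₀/π) × [bracket] = (589/π) × 0.957554 = 179.53 W/m².
Ratio Q̄_A / Q̄_B = 143.96 / 179.53 = 0.8019.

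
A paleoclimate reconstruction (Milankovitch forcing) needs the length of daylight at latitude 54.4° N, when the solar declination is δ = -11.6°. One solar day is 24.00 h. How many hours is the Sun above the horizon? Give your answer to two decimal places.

9.78 h

cos H₀ = −tan φ · tan δ = −tan(+54.4°) × tan(-11.600°) = 0.2867, so H₀ = 1.2800 rad = 73.34°.
Daylight = 2H₀/(2π) × 24.00 h = (1.2800/π) × 24.00 = 9.78 h.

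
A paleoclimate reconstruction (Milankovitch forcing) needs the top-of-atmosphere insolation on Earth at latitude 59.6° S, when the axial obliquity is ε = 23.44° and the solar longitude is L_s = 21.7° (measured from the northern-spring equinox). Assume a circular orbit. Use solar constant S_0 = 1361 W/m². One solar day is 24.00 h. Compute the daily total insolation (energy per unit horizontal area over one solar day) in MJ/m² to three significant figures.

11.9 MJ/m²

Solar declination: sin δ = sin ε · sin L_s = sin 23.44° × sin 21.7° = 0.14708, so δ = +8.458°.
cos h₀ = −tan(-59.6°) tan(+8.458°) = 0.2534, h₀ = 1.3146 rad.
Bracket: h₀ sin ϕ sin δ + cos ϕ cos δ sin h₀ = 1.3146×-0.86251×0.14708 + 0.50603×0.98912×0.96735 = -0.166767 + 0.484182 = 0.317415.
Q̄ = (S_0/π) × [bracket] = (1361/π) × 0.317415 = 137.51 W/m².
Daily total = Q̄ × 24.00 h × 3600 s/h = 137.51 × 24.00 × 3600 / 10⁶ = 11.88 MJ/m².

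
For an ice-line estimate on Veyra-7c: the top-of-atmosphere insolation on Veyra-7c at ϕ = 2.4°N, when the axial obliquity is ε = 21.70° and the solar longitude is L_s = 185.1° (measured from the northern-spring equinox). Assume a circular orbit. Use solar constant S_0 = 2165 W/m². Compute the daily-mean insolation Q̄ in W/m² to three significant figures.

Solar declination: sin δ = sin ε · sin L_s = sin 21.70° × sin 185.1° = -0.03287, so δ = -1.884°.
cos h₀ = −tan(+2.4°) tan(-1.884°) = 0.0014, h₀ = 1.5694 rad.
Bracket: h₀ sin ϕ sin δ + cos ϕ cos δ sin h₀ = 1.5694×0.04188×-0.03287 + 0.99912×0.99946×1.00000 = -0.002160 + 0.998580 = 0.996420.
Q̄ = (S_0/π) × [bracket] = (2165/π) × 0.996420 = 686.7 W/m².

Q̄ ≈ 687 W/m²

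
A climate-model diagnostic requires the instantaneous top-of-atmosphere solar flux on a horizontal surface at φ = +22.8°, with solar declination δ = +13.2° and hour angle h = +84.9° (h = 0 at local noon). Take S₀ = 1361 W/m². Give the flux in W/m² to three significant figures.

229 W/m²

cos θ_z = sin φ sin δ + cos φ cos δ cos h = 0.088490 + 0.079783 = 0.168273.
Flux = S₀ · cos θ_z = 1361 × 0.168273 = 229.0 W/m².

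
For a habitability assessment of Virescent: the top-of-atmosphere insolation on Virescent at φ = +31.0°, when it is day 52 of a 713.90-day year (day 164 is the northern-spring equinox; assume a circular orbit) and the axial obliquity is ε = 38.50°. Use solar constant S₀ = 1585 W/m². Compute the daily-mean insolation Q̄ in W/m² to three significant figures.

Solar longitude: λ_s = 360° × (52 − 164)/713.90 = -56.478°, i.e. -56.478° + 360° = 303.522°.
sin δ = sin 38.50° × sin 303.522° = -0.51898, so δ = -31.264°.
cos H₀ = −tan(+31.0°) tan(-31.264°) = 0.3648, H₀ = 1.1974 rad.
Bracket: H₀ sin φ sin δ + cos φ cos δ sin H₀ = 1.1974×0.51504×-0.51898 + 0.85717×0.85479×0.93108 = -0.320060 + 0.682203 = 0.362143.
Q̄ = (S₀/π) × [bracket] = (1585/π) × 0.362143 = 182.7 W/m².

Q̄ ≈ 183 W/m²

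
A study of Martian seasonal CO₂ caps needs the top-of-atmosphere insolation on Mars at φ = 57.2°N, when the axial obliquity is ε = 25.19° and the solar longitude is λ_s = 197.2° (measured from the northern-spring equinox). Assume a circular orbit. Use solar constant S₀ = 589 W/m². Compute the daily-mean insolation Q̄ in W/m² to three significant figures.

Solar declination: sin δ = sin ε · sin λ_s = sin 25.19° × sin 197.2° = -0.12586, so δ = -7.230°.
cos H₀ = −tan(+57.2°) tan(-7.230°) = 0.1969, H₀ = 1.3726 rad.
Bracket: H₀ sin φ sin δ + cos φ cos δ sin H₀ = 1.3726×0.84057×-0.12586 + 0.54171×0.99205×0.98043 = -0.145213 + 0.526886 = 0.381673.
Q̄ = (S₀/π) × [bracket] = (589/π) × 0.381673 = 71.56 W/m².

Q̄ ≈ 71.6 W/m²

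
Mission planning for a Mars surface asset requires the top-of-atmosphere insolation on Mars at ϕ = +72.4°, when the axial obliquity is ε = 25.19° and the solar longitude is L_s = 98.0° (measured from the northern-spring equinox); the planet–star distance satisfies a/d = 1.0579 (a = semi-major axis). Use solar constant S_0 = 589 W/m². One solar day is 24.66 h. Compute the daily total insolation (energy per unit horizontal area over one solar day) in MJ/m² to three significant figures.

23.5 MJ/m²

Solar declination: sin δ = sin ε · sin L_s = sin 25.19° × sin 98.0° = 0.42148, so δ = +24.928°.
cos h₀ = −tan(+72.4°) tan(+24.928°) = -1.4652 ≤ −1 ⇒ polar day, h₀ = π.
Bracket: h₀ sin ϕ sin δ + cos ϕ cos δ sin h₀ = 3.1416×0.95319×0.42148 + 0.30237×0.90684×0.00000 = 1.262139 + 0.000000 = 1.262139.
Inverse-square distance factor (a/d)² = 1.0579² = 1.119152.
Q̄ = (S_0/π) × 1.119152 × [bracket] = (589/π) × 1.119152 × 1.262139 = 264.83 W/m².
Daily total = Q̄ × 24.66 h × 3600 s/h = 264.83 × 24.66 × 3600 / 10⁶ = 23.51 MJ/m².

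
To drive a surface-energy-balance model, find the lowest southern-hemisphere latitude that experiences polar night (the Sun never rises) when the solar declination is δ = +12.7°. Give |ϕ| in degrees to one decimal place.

|ϕ| = 77.3°

Polar night requires cos h₀ = −tan ϕ tan δ ≥ 1, i.e. tan ϕ tan δ ≤ −1.
The boundary is |tan ϕ| · |tan δ| = 1, so |ϕ| = 90° − |δ| = 90° − 12.7° = 77.3° in the southern hemisphere.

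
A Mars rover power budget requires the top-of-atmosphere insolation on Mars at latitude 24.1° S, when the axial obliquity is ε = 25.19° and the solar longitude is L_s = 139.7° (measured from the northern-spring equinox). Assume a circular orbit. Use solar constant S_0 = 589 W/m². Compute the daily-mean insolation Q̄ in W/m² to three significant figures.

Solar declination: sin δ = sin ε · sin L_s = sin 25.19° × sin 139.7° = 0.27529, so δ = +15.979°.
cos h₀ = −tan(-24.1°) tan(+15.979°) = 0.1281, h₀ = 1.4424 rad.
Bracket: h₀ sin ϕ sin δ + cos ϕ cos δ sin h₀ = 1.4424×-0.40833×0.27529 + 0.91283×0.96136×0.99176 = -0.162139 + 0.870327 = 0.708188.
Q̄ = (S_0/π) × [bracket] = (589/π) × 0.708188 = 132.8 W/m².

Q̄ ≈ 133 W/m²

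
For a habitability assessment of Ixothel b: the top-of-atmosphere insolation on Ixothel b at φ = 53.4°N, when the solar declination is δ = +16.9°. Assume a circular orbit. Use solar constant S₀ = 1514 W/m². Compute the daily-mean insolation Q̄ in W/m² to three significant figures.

cos H₀ = −tan(+53.4°) tan(+16.900°) = -0.4091, H₀ = 1.9923 rad.
Bracket: H₀ sin φ sin δ + cos φ cos δ sin H₀ = 1.9923×0.80282×0.29070 + 0.59622×0.95681×0.91249 = 0.464963 + 0.520547 = 0.985510.
Q̄ = (S₀/π) × [bracket] = (1514/π) × 0.985510 = 474.9 W/m².

Q̄ ≈ 475 W/m²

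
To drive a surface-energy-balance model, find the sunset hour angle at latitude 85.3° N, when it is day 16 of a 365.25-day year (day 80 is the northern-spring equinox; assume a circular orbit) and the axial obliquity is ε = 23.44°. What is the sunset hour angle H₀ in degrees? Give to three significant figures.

Solar longitude: λ_s = 360° × (16 − 80)/365.25 = -63.080°, i.e. -63.080° + 360° = 296.920°.
sin δ = sin 23.44° × sin 296.920° = -0.35468, so δ = -20.774°.
cos H₀ = −tan φ · tan δ = 4.6141 ≥ 1, so the Sun never rises (polar night) and H₀ = 0.

H₀ = 0.00°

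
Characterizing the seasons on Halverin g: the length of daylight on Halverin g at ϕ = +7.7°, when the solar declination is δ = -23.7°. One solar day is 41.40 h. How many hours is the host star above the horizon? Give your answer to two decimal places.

cos h₀ = −tan ϕ · tan δ = −tan(+7.7°) × tan(-23.700°) = 0.0594, so h₀ = 1.5114 rad = 86.60°.
Daylight = 2h₀/(2π) × 41.40 h = (1.5114/π) × 41.40 = 19.92 h.

19.92 h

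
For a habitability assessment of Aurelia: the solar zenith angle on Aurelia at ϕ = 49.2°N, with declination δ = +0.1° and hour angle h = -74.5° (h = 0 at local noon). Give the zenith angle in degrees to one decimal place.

cos θ_z = sin ϕ sin δ + cos ϕ cos δ cos h = 0.001321 + 0.174619 = 0.175940.
θ_z = arccos(0.175940) = 79.9°.

θ_z = 79.9°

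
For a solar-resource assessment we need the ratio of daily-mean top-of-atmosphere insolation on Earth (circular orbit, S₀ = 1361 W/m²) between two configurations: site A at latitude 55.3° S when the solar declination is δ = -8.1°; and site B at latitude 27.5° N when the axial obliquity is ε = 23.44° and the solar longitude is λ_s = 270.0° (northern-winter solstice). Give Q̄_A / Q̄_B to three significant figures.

— Configuration A (φ=-55.3°):
cos H₀ = −tan(-55.3°) tan(-8.100°) = -0.2055, H₀ = 1.7778 rad.
Bracket: H₀ sin φ sin δ + cos φ cos δ sin H₀ = 1.7778×-0.82214×-0.14090 + 0.56928×0.99002×0.97865 = 0.205940 + 0.551566 = 0.757506.
Q̄ = (S₀/π) × [bracket] = (1361/π) × 0.757506 = 328.17 W/m².
— Configuration B (φ=+27.5°):
Solar declination: sin δ = sin ε · sin λ_s = sin 23.44° × sin 270.0° = -0.39779, so δ = -23.440°.
cos H₀ = −tan(+27.5°) tan(-23.440°) = 0.2257, H₀ = 1.3431 rad.
Bracket: H₀ sin φ sin δ + cos φ cos δ sin H₀ = 1.3431×0.46175×-0.39779 + 0.88701×0.91748×0.97420 = -0.246700 + 0.792818 = 0.546118.
Q̄ = (S₀/π) × [bracket] = (1361/π) × 0.546118 = 236.59 W/m².
Ratio Q̄_A / Q̄_B = 328.17 / 236.59 = 1.387.

Q̄_A / Q̄_B ≈ 1.39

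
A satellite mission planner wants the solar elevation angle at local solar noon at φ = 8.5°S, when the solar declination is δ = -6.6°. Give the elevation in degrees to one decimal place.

At local noon the hour angle is zero, so the zenith angle equals |φ − δ| = |-8.5° − (-6.600°)| = 1.900°.
Elevation = 90° − 1.900° = 88.1°.

88.1°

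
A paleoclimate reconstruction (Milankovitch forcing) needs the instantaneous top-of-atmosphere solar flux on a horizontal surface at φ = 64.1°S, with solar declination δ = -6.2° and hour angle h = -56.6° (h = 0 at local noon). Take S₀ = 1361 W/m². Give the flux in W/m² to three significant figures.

458 W/m²

cos θ_z = sin φ sin δ + cos φ cos δ cos h = 0.097152 + 0.239045 = 0.336197.
Flux = S₀ · cos θ_z = 1361 × 0.336197 = 457.6 W/m².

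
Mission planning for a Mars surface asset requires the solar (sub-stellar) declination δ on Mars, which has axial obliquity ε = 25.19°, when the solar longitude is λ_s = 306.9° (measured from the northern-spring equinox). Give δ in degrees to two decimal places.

sin δ = sin ε · sin λ_s = sin 25.19° × sin 306.9° = -0.340363.
δ = arcsin(-0.340363) = -19.90°.

δ = -19.90°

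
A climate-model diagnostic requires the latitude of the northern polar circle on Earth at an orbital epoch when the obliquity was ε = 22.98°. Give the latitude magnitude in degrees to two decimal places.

67.02°

The polar circle is the lowest latitude that experiences at least one full rotation of continuous daylight at the northern-summer solstice; it lies at |φ| = 90° − ε = 90° − 22.98° = 67.02°.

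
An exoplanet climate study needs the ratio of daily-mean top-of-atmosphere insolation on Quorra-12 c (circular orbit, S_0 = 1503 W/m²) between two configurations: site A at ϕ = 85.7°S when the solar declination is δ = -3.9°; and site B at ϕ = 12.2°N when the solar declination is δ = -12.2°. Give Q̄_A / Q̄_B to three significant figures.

Q̄_A / Q̄_B ≈ 0.243

— Configuration A (ϕ=-85.7°):
cos h₀ = −tan(-85.7°) tan(-3.900°) = -0.9067, h₀ = 2.7061 rad.
Bracket: h₀ sin ϕ sin δ + cos ϕ cos δ sin h₀ = 2.7061×-0.99719×-0.06802 + 0.07498×0.99768×0.42183 = 0.183552 + 0.031555 = 0.215107.
Q̄ = (S_0/π) × [bracket] = (1503/π) × 0.215107 = 102.91 W/m².
— Configuration B (ϕ=+12.2°):
cos h₀ = −tan(+12.2°) tan(-12.200°) = 0.0467, h₀ = 1.5240 rad.
Bracket: h₀ sin ϕ sin δ + cos ϕ cos δ sin h₀ = 1.5240×0.21132×-0.21132 + 0.97742×0.97742×0.99891 = -0.068056 + 0.954309 = 0.886253.
Q̄ = (S_0/π) × [bracket] = (1503/π) × 0.886253 = 424.00 W/m².
Ratio Q̄_A / Q̄_B = 102.91 / 424.00 = 0.2427.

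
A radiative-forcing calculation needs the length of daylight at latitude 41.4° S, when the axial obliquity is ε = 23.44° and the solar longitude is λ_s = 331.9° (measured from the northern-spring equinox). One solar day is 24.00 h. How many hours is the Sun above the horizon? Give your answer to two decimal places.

Solar declination: sin δ = sin ε · sin λ_s = sin 23.44° × sin 331.9° = -0.18736, so δ = -10.799°.
cos H₀ = −tan φ · tan δ = −tan(-41.4°) × tan(-10.799°) = -0.1682, so H₀ = 1.7398 rad = 99.68°.
Daylight = 2H₀/(2π) × 24.00 h = (1.7398/π) × 24.00 = 13.29 h.

13.29 h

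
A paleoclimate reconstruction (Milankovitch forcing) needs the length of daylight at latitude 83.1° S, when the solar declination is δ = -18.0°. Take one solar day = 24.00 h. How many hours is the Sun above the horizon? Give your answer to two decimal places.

24.00 h

Sunrise equation: cos H₀ = −tan φ · tan δ = -2.6850 ≤ −1, so the Sun never sets (polar day) and H₀ = π.
Daylight = 2H₀/(2π) × 24.00 h = (3.1416/π) × 24.00 = 24.00 h.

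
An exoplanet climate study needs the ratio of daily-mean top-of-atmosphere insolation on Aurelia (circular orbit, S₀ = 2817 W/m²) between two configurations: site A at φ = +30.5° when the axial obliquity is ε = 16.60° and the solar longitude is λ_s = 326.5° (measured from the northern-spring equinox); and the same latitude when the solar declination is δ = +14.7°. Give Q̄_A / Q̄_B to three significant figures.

Q̄_A / Q̄_B ≈ 0.697

— Configuration A (φ=+30.5°):
Solar declination: sin δ = sin ε · sin λ_s = sin 16.60° × sin 326.5° = -0.15768, so δ = -9.072°.
cos H₀ = −tan(+30.5°) tan(-9.072°) = 0.0941, H₀ = 1.4766 rad.
Bracket: H₀ sin φ sin δ + cos φ cos δ sin H₀ = 1.4766×0.50754×-0.15768 + 0.86163×0.98749×0.99557 = -0.118171 + 0.847082 = 0.728911.
Q̄ = (S₀/π) × [bracket] = (2817/π) × 0.728911 = 653.60 W/m².
— Configuration B (φ=+30.5°):
cos H₀ = −tan(+30.5°) tan(+14.700°) = -0.1545, H₀ = 1.7260 rad.
Bracket: H₀ sin φ sin δ + cos φ cos δ sin H₀ = 1.7260×0.50754×0.25376 + 0.86163×0.96727×0.98799 = 0.222297 + 0.823419 = 1.045716.
Q̄ = (S₀/π) × [bracket] = (2817/π) × 1.045716 = 937.67 W/m².
Ratio Q̄_A / Q̄_B = 653.60 / 937.67 = 0.6970.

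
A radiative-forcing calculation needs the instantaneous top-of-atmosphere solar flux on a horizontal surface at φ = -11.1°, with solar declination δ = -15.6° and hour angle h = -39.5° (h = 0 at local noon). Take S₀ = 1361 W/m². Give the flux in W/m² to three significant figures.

cos θ_z = sin φ sin δ + cos φ cos δ cos h = 0.051773 + 0.729297 = 0.781070.
Flux = S₀ · cos θ_z = 1361 × 0.781070 = 1063 W/m².

1.06e+03 W/m²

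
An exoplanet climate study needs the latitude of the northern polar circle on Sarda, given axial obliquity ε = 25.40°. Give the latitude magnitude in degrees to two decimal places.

The polar circle is the lowest latitude that experiences at least one full rotation of continuous daylight at the northern-summer solstice; it lies at |ϕ| = 90° − ε = 90° − 25.40° = 64.60°.

64.60°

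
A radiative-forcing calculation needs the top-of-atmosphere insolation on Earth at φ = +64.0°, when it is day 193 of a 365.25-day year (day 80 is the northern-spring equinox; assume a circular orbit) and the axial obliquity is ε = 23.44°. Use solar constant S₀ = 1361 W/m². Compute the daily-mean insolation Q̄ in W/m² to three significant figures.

Solar longitude: λ_s = 360° × (193 − 80)/365.25 = 111.376°.
sin δ = sin 23.44° × sin 111.376° = 0.37042, so δ = +21.742°.
cos H₀ = −tan(+64.0°) tan(+21.742°) = -0.8176, H₀ = 2.5281 rad.
Bracket: H₀ sin φ sin δ + cos φ cos δ sin H₀ = 2.5281×0.89879×0.37042 + 0.43837×0.92886×0.57572 = 0.841680 + 0.234424 = 1.076104.
Q̄ = (S₀/π) × [bracket] = (1361/π) × 1.076104 = 466.2 W/m².

Q̄ ≈ 466 W/m²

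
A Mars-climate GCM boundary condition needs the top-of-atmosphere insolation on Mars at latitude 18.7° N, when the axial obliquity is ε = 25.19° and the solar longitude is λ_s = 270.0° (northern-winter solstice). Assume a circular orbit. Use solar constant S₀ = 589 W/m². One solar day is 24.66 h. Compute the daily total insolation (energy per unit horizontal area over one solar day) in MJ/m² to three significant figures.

Solar declination: sin δ = sin ε · sin λ_s = sin 25.19° × sin 270.0° = -0.42562, so δ = -25.190°.
cos H₀ = −tan(+18.7°) tan(-25.190°) = 0.1592, H₀ = 1.4109 rad.
Bracket: H₀ sin φ sin δ + cos φ cos δ sin H₀ = 1.4109×0.32061×-0.42562 + 0.94721×0.90490×0.98725 = -0.192529 + 0.846202 = 0.653673.
Q̄ = (S₀/π) × [bracket] = (589/π) × 0.653673 = 122.55 W/m².
Daily total = Q̄ × 24.66 h × 3600 s/h = 122.55 × 24.66 × 3600 / 10⁶ = 10.88 MJ/m².

10.9 MJ/m²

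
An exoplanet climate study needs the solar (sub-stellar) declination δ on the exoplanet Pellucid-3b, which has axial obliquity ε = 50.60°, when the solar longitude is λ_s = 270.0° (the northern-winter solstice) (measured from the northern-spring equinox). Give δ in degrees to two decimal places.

sin δ = sin ε · sin λ_s = sin 50.60° × sin 270.0° = -0.772734.
δ = arcsin(-0.772734) = -50.60°.

δ = -50.60°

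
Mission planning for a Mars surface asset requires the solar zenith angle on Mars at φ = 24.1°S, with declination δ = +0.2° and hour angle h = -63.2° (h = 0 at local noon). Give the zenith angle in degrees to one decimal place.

cos θ_z = sin φ sin δ + cos φ cos δ cos h = -0.001425 + 0.411574 = 0.410149.
θ_z = arccos(0.410149) = 65.8°.

θ_z = 65.8°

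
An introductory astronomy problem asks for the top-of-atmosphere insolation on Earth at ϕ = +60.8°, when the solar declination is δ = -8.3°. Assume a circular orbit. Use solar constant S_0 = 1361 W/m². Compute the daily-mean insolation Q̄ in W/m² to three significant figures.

cos h₀ = −tan(+60.8°) tan(-8.300°) = 0.2610, h₀ = 1.3067 rad.
Bracket: h₀ sin ϕ sin δ + cos ϕ cos δ sin h₀ = 1.3067×0.87292×-0.14436 + 0.48786×0.98953×0.96533 = -0.164663 + 0.466015 = 0.301352.
Q̄ = (S_0/π) × [bracket] = (1361/π) × 0.301352 = 130.6 W/m².

Q̄ ≈ 131 W/m²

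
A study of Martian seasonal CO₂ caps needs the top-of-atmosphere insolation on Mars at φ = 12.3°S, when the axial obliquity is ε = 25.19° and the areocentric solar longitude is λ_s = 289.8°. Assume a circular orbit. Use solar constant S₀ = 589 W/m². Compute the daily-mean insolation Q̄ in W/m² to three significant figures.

sin δ = sin 25.19° × sin 289.8° = -0.40046, so δ = -23.607°.
cos H₀ = −tan(-12.3°) tan(-23.607°) = -0.0953, H₀ = 1.6662 rad.
Bracket: H₀ sin φ sin δ + cos φ cos δ sin H₀ = 1.6662×-0.21303×-0.40046 + 0.97705×0.91631×0.99545 = 0.142144 + 0.891207 = 1.033351.
Q̄ = (S₀/π) × [bracket] = (589/π) × 1.033351 = 193.7 W/m².

Q̄ ≈ 194 W/m²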